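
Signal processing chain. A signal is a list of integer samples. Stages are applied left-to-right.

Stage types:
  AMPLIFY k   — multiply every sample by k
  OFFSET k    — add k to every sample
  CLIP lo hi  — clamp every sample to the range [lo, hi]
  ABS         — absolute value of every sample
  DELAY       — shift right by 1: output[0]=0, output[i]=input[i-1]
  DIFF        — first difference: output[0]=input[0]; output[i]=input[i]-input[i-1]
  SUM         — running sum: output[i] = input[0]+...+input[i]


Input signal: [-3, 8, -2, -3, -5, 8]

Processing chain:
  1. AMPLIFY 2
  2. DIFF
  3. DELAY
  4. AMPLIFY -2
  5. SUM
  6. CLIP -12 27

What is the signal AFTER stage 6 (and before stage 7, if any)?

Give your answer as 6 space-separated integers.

Answer: 0 12 -12 8 12 20

Derivation:
Input: [-3, 8, -2, -3, -5, 8]
Stage 1 (AMPLIFY 2): -3*2=-6, 8*2=16, -2*2=-4, -3*2=-6, -5*2=-10, 8*2=16 -> [-6, 16, -4, -6, -10, 16]
Stage 2 (DIFF): s[0]=-6, 16--6=22, -4-16=-20, -6--4=-2, -10--6=-4, 16--10=26 -> [-6, 22, -20, -2, -4, 26]
Stage 3 (DELAY): [0, -6, 22, -20, -2, -4] = [0, -6, 22, -20, -2, -4] -> [0, -6, 22, -20, -2, -4]
Stage 4 (AMPLIFY -2): 0*-2=0, -6*-2=12, 22*-2=-44, -20*-2=40, -2*-2=4, -4*-2=8 -> [0, 12, -44, 40, 4, 8]
Stage 5 (SUM): sum[0..0]=0, sum[0..1]=12, sum[0..2]=-32, sum[0..3]=8, sum[0..4]=12, sum[0..5]=20 -> [0, 12, -32, 8, 12, 20]
Stage 6 (CLIP -12 27): clip(0,-12,27)=0, clip(12,-12,27)=12, clip(-32,-12,27)=-12, clip(8,-12,27)=8, clip(12,-12,27)=12, clip(20,-12,27)=20 -> [0, 12, -12, 8, 12, 20]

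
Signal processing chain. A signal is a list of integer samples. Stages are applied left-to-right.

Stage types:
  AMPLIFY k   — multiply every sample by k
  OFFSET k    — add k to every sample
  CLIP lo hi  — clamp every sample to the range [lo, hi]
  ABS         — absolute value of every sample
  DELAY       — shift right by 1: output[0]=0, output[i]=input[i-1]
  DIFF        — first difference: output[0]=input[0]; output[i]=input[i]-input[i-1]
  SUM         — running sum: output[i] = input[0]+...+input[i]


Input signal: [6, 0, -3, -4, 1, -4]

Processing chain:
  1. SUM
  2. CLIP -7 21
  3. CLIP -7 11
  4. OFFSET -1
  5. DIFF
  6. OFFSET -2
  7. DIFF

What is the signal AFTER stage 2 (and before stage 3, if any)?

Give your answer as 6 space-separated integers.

Answer: 6 6 3 -1 0 -4

Derivation:
Input: [6, 0, -3, -4, 1, -4]
Stage 1 (SUM): sum[0..0]=6, sum[0..1]=6, sum[0..2]=3, sum[0..3]=-1, sum[0..4]=0, sum[0..5]=-4 -> [6, 6, 3, -1, 0, -4]
Stage 2 (CLIP -7 21): clip(6,-7,21)=6, clip(6,-7,21)=6, clip(3,-7,21)=3, clip(-1,-7,21)=-1, clip(0,-7,21)=0, clip(-4,-7,21)=-4 -> [6, 6, 3, -1, 0, -4]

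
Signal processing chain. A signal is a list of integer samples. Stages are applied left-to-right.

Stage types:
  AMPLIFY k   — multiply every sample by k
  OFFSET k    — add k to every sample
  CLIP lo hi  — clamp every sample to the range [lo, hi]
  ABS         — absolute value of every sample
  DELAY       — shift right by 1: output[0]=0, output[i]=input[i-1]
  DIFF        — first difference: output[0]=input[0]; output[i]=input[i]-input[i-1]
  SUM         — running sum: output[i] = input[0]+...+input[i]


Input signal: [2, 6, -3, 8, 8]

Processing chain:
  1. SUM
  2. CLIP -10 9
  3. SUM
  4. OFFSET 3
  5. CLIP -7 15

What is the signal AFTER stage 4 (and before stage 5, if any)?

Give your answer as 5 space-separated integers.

Input: [2, 6, -3, 8, 8]
Stage 1 (SUM): sum[0..0]=2, sum[0..1]=8, sum[0..2]=5, sum[0..3]=13, sum[0..4]=21 -> [2, 8, 5, 13, 21]
Stage 2 (CLIP -10 9): clip(2,-10,9)=2, clip(8,-10,9)=8, clip(5,-10,9)=5, clip(13,-10,9)=9, clip(21,-10,9)=9 -> [2, 8, 5, 9, 9]
Stage 3 (SUM): sum[0..0]=2, sum[0..1]=10, sum[0..2]=15, sum[0..3]=24, sum[0..4]=33 -> [2, 10, 15, 24, 33]
Stage 4 (OFFSET 3): 2+3=5, 10+3=13, 15+3=18, 24+3=27, 33+3=36 -> [5, 13, 18, 27, 36]

Answer: 5 13 18 27 36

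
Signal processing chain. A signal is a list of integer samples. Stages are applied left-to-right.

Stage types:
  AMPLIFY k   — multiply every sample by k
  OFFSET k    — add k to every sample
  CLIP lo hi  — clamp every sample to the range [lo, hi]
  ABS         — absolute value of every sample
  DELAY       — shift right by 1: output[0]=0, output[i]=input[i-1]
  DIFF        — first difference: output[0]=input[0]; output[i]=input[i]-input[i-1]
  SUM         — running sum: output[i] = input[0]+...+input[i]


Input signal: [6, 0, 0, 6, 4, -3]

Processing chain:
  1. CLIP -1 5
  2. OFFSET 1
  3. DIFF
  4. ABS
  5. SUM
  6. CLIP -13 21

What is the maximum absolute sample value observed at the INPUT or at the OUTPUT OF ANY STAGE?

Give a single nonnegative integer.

Answer: 22

Derivation:
Input: [6, 0, 0, 6, 4, -3] (max |s|=6)
Stage 1 (CLIP -1 5): clip(6,-1,5)=5, clip(0,-1,5)=0, clip(0,-1,5)=0, clip(6,-1,5)=5, clip(4,-1,5)=4, clip(-3,-1,5)=-1 -> [5, 0, 0, 5, 4, -1] (max |s|=5)
Stage 2 (OFFSET 1): 5+1=6, 0+1=1, 0+1=1, 5+1=6, 4+1=5, -1+1=0 -> [6, 1, 1, 6, 5, 0] (max |s|=6)
Stage 3 (DIFF): s[0]=6, 1-6=-5, 1-1=0, 6-1=5, 5-6=-1, 0-5=-5 -> [6, -5, 0, 5, -1, -5] (max |s|=6)
Stage 4 (ABS): |6|=6, |-5|=5, |0|=0, |5|=5, |-1|=1, |-5|=5 -> [6, 5, 0, 5, 1, 5] (max |s|=6)
Stage 5 (SUM): sum[0..0]=6, sum[0..1]=11, sum[0..2]=11, sum[0..3]=16, sum[0..4]=17, sum[0..5]=22 -> [6, 11, 11, 16, 17, 22] (max |s|=22)
Stage 6 (CLIP -13 21): clip(6,-13,21)=6, clip(11,-13,21)=11, clip(11,-13,21)=11, clip(16,-13,21)=16, clip(17,-13,21)=17, clip(22,-13,21)=21 -> [6, 11, 11, 16, 17, 21] (max |s|=21)
Overall max amplitude: 22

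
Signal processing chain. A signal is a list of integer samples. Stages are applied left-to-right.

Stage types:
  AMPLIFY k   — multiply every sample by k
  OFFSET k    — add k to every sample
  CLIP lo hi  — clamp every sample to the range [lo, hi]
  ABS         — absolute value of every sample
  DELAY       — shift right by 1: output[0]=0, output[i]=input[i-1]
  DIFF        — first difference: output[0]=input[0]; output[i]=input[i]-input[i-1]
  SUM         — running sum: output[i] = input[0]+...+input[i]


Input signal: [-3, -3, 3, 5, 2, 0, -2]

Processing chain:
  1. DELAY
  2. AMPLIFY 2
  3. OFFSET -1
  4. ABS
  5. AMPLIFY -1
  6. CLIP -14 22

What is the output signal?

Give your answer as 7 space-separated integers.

Answer: -1 -7 -7 -5 -9 -3 -1

Derivation:
Input: [-3, -3, 3, 5, 2, 0, -2]
Stage 1 (DELAY): [0, -3, -3, 3, 5, 2, 0] = [0, -3, -3, 3, 5, 2, 0] -> [0, -3, -3, 3, 5, 2, 0]
Stage 2 (AMPLIFY 2): 0*2=0, -3*2=-6, -3*2=-6, 3*2=6, 5*2=10, 2*2=4, 0*2=0 -> [0, -6, -6, 6, 10, 4, 0]
Stage 3 (OFFSET -1): 0+-1=-1, -6+-1=-7, -6+-1=-7, 6+-1=5, 10+-1=9, 4+-1=3, 0+-1=-1 -> [-1, -7, -7, 5, 9, 3, -1]
Stage 4 (ABS): |-1|=1, |-7|=7, |-7|=7, |5|=5, |9|=9, |3|=3, |-1|=1 -> [1, 7, 7, 5, 9, 3, 1]
Stage 5 (AMPLIFY -1): 1*-1=-1, 7*-1=-7, 7*-1=-7, 5*-1=-5, 9*-1=-9, 3*-1=-3, 1*-1=-1 -> [-1, -7, -7, -5, -9, -3, -1]
Stage 6 (CLIP -14 22): clip(-1,-14,22)=-1, clip(-7,-14,22)=-7, clip(-7,-14,22)=-7, clip(-5,-14,22)=-5, clip(-9,-14,22)=-9, clip(-3,-14,22)=-3, clip(-1,-14,22)=-1 -> [-1, -7, -7, -5, -9, -3, -1]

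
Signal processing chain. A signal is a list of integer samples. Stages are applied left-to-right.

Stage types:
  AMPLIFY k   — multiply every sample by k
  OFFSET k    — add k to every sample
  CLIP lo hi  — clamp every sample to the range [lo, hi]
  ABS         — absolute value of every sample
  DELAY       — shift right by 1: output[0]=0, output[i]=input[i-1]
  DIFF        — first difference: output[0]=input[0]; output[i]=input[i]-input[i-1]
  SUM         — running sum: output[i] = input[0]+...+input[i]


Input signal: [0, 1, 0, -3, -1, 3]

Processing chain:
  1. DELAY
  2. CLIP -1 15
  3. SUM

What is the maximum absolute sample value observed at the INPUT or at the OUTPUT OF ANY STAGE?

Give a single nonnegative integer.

Input: [0, 1, 0, -3, -1, 3] (max |s|=3)
Stage 1 (DELAY): [0, 0, 1, 0, -3, -1] = [0, 0, 1, 0, -3, -1] -> [0, 0, 1, 0, -3, -1] (max |s|=3)
Stage 2 (CLIP -1 15): clip(0,-1,15)=0, clip(0,-1,15)=0, clip(1,-1,15)=1, clip(0,-1,15)=0, clip(-3,-1,15)=-1, clip(-1,-1,15)=-1 -> [0, 0, 1, 0, -1, -1] (max |s|=1)
Stage 3 (SUM): sum[0..0]=0, sum[0..1]=0, sum[0..2]=1, sum[0..3]=1, sum[0..4]=0, sum[0..5]=-1 -> [0, 0, 1, 1, 0, -1] (max |s|=1)
Overall max amplitude: 3

Answer: 3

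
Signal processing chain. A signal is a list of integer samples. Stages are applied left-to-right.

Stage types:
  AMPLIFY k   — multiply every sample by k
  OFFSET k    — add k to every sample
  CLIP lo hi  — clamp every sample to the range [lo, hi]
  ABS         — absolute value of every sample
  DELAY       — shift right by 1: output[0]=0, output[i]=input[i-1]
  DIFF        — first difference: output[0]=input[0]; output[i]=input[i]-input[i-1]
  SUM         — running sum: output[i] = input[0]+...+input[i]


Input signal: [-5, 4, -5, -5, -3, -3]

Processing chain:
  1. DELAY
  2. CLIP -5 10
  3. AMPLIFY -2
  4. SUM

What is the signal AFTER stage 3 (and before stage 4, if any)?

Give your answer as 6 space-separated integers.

Input: [-5, 4, -5, -5, -3, -3]
Stage 1 (DELAY): [0, -5, 4, -5, -5, -3] = [0, -5, 4, -5, -5, -3] -> [0, -5, 4, -5, -5, -3]
Stage 2 (CLIP -5 10): clip(0,-5,10)=0, clip(-5,-5,10)=-5, clip(4,-5,10)=4, clip(-5,-5,10)=-5, clip(-5,-5,10)=-5, clip(-3,-5,10)=-3 -> [0, -5, 4, -5, -5, -3]
Stage 3 (AMPLIFY -2): 0*-2=0, -5*-2=10, 4*-2=-8, -5*-2=10, -5*-2=10, -3*-2=6 -> [0, 10, -8, 10, 10, 6]

Answer: 0 10 -8 10 10 6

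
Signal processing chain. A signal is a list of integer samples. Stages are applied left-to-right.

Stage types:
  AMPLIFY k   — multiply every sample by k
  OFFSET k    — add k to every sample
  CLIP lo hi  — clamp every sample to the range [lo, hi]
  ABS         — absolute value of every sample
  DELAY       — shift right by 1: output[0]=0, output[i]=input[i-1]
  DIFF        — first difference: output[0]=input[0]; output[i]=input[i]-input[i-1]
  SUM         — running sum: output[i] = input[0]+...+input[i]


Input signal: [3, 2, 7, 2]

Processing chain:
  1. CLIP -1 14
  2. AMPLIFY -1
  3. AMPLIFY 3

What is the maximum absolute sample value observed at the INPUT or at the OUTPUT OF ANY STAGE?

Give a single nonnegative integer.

Input: [3, 2, 7, 2] (max |s|=7)
Stage 1 (CLIP -1 14): clip(3,-1,14)=3, clip(2,-1,14)=2, clip(7,-1,14)=7, clip(2,-1,14)=2 -> [3, 2, 7, 2] (max |s|=7)
Stage 2 (AMPLIFY -1): 3*-1=-3, 2*-1=-2, 7*-1=-7, 2*-1=-2 -> [-3, -2, -7, -2] (max |s|=7)
Stage 3 (AMPLIFY 3): -3*3=-9, -2*3=-6, -7*3=-21, -2*3=-6 -> [-9, -6, -21, -6] (max |s|=21)
Overall max amplitude: 21

Answer: 21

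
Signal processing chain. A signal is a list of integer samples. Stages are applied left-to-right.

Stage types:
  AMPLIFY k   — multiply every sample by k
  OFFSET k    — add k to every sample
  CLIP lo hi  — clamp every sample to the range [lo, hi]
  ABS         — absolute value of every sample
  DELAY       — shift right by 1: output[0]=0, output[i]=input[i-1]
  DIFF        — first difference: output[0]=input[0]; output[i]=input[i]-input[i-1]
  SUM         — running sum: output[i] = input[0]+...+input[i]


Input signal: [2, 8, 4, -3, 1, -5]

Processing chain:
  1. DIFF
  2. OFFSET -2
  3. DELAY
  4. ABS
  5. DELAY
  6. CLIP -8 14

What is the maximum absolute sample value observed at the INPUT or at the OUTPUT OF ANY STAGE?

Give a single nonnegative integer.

Input: [2, 8, 4, -3, 1, -5] (max |s|=8)
Stage 1 (DIFF): s[0]=2, 8-2=6, 4-8=-4, -3-4=-7, 1--3=4, -5-1=-6 -> [2, 6, -4, -7, 4, -6] (max |s|=7)
Stage 2 (OFFSET -2): 2+-2=0, 6+-2=4, -4+-2=-6, -7+-2=-9, 4+-2=2, -6+-2=-8 -> [0, 4, -6, -9, 2, -8] (max |s|=9)
Stage 3 (DELAY): [0, 0, 4, -6, -9, 2] = [0, 0, 4, -6, -9, 2] -> [0, 0, 4, -6, -9, 2] (max |s|=9)
Stage 4 (ABS): |0|=0, |0|=0, |4|=4, |-6|=6, |-9|=9, |2|=2 -> [0, 0, 4, 6, 9, 2] (max |s|=9)
Stage 5 (DELAY): [0, 0, 0, 4, 6, 9] = [0, 0, 0, 4, 6, 9] -> [0, 0, 0, 4, 6, 9] (max |s|=9)
Stage 6 (CLIP -8 14): clip(0,-8,14)=0, clip(0,-8,14)=0, clip(0,-8,14)=0, clip(4,-8,14)=4, clip(6,-8,14)=6, clip(9,-8,14)=9 -> [0, 0, 0, 4, 6, 9] (max |s|=9)
Overall max amplitude: 9

Answer: 9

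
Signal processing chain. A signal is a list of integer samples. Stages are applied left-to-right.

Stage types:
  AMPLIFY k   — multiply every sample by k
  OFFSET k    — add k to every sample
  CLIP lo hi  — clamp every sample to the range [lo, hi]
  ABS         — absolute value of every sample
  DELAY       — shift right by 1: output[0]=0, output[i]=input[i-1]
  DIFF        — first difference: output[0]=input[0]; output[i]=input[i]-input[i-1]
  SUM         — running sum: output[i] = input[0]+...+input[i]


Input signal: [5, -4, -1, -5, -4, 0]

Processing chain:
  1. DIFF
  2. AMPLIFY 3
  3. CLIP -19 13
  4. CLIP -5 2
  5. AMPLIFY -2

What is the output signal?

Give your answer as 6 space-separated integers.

Input: [5, -4, -1, -5, -4, 0]
Stage 1 (DIFF): s[0]=5, -4-5=-9, -1--4=3, -5--1=-4, -4--5=1, 0--4=4 -> [5, -9, 3, -4, 1, 4]
Stage 2 (AMPLIFY 3): 5*3=15, -9*3=-27, 3*3=9, -4*3=-12, 1*3=3, 4*3=12 -> [15, -27, 9, -12, 3, 12]
Stage 3 (CLIP -19 13): clip(15,-19,13)=13, clip(-27,-19,13)=-19, clip(9,-19,13)=9, clip(-12,-19,13)=-12, clip(3,-19,13)=3, clip(12,-19,13)=12 -> [13, -19, 9, -12, 3, 12]
Stage 4 (CLIP -5 2): clip(13,-5,2)=2, clip(-19,-5,2)=-5, clip(9,-5,2)=2, clip(-12,-5,2)=-5, clip(3,-5,2)=2, clip(12,-5,2)=2 -> [2, -5, 2, -5, 2, 2]
Stage 5 (AMPLIFY -2): 2*-2=-4, -5*-2=10, 2*-2=-4, -5*-2=10, 2*-2=-4, 2*-2=-4 -> [-4, 10, -4, 10, -4, -4]

Answer: -4 10 -4 10 -4 -4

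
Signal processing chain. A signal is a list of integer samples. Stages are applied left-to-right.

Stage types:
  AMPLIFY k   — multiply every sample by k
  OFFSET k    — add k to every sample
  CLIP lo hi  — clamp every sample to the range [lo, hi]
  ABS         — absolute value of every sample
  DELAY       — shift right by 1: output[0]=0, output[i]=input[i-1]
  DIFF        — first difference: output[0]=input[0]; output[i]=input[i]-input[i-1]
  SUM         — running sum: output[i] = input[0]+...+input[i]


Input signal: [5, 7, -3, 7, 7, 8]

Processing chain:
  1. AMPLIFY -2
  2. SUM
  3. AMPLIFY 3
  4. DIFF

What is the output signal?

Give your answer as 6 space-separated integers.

Answer: -30 -42 18 -42 -42 -48

Derivation:
Input: [5, 7, -3, 7, 7, 8]
Stage 1 (AMPLIFY -2): 5*-2=-10, 7*-2=-14, -3*-2=6, 7*-2=-14, 7*-2=-14, 8*-2=-16 -> [-10, -14, 6, -14, -14, -16]
Stage 2 (SUM): sum[0..0]=-10, sum[0..1]=-24, sum[0..2]=-18, sum[0..3]=-32, sum[0..4]=-46, sum[0..5]=-62 -> [-10, -24, -18, -32, -46, -62]
Stage 3 (AMPLIFY 3): -10*3=-30, -24*3=-72, -18*3=-54, -32*3=-96, -46*3=-138, -62*3=-186 -> [-30, -72, -54, -96, -138, -186]
Stage 4 (DIFF): s[0]=-30, -72--30=-42, -54--72=18, -96--54=-42, -138--96=-42, -186--138=-48 -> [-30, -42, 18, -42, -42, -48]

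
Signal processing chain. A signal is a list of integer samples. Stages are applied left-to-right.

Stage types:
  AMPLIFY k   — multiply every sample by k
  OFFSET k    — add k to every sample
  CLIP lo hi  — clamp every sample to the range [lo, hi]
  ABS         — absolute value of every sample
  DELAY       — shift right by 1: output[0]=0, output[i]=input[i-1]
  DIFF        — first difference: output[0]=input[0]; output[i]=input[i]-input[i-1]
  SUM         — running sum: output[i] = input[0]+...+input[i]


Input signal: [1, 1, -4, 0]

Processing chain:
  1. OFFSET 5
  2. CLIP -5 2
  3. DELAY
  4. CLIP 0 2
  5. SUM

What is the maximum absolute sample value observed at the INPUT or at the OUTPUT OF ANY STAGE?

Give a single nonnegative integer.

Input: [1, 1, -4, 0] (max |s|=4)
Stage 1 (OFFSET 5): 1+5=6, 1+5=6, -4+5=1, 0+5=5 -> [6, 6, 1, 5] (max |s|=6)
Stage 2 (CLIP -5 2): clip(6,-5,2)=2, clip(6,-5,2)=2, clip(1,-5,2)=1, clip(5,-5,2)=2 -> [2, 2, 1, 2] (max |s|=2)
Stage 3 (DELAY): [0, 2, 2, 1] = [0, 2, 2, 1] -> [0, 2, 2, 1] (max |s|=2)
Stage 4 (CLIP 0 2): clip(0,0,2)=0, clip(2,0,2)=2, clip(2,0,2)=2, clip(1,0,2)=1 -> [0, 2, 2, 1] (max |s|=2)
Stage 5 (SUM): sum[0..0]=0, sum[0..1]=2, sum[0..2]=4, sum[0..3]=5 -> [0, 2, 4, 5] (max |s|=5)
Overall max amplitude: 6

Answer: 6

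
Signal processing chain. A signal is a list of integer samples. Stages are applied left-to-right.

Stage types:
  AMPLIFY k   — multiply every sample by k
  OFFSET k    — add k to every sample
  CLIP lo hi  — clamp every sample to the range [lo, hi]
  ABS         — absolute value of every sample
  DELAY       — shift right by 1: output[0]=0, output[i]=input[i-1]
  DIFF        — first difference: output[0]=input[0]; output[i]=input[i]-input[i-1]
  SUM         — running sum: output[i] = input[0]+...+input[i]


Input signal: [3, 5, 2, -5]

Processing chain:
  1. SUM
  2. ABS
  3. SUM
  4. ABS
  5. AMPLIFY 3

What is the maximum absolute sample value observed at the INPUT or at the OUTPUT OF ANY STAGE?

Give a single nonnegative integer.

Input: [3, 5, 2, -5] (max |s|=5)
Stage 1 (SUM): sum[0..0]=3, sum[0..1]=8, sum[0..2]=10, sum[0..3]=5 -> [3, 8, 10, 5] (max |s|=10)
Stage 2 (ABS): |3|=3, |8|=8, |10|=10, |5|=5 -> [3, 8, 10, 5] (max |s|=10)
Stage 3 (SUM): sum[0..0]=3, sum[0..1]=11, sum[0..2]=21, sum[0..3]=26 -> [3, 11, 21, 26] (max |s|=26)
Stage 4 (ABS): |3|=3, |11|=11, |21|=21, |26|=26 -> [3, 11, 21, 26] (max |s|=26)
Stage 5 (AMPLIFY 3): 3*3=9, 11*3=33, 21*3=63, 26*3=78 -> [9, 33, 63, 78] (max |s|=78)
Overall max amplitude: 78

Answer: 78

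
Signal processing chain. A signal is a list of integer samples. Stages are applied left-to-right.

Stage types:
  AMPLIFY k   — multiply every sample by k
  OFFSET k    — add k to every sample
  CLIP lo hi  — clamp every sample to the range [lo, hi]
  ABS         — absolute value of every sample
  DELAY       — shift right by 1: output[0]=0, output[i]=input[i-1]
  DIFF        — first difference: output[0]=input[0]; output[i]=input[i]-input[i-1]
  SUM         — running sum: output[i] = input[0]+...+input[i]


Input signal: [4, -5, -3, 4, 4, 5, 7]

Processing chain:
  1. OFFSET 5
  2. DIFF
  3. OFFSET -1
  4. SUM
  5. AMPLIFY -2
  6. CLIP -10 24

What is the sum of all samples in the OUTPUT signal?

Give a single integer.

Answer: -40

Derivation:
Input: [4, -5, -3, 4, 4, 5, 7]
Stage 1 (OFFSET 5): 4+5=9, -5+5=0, -3+5=2, 4+5=9, 4+5=9, 5+5=10, 7+5=12 -> [9, 0, 2, 9, 9, 10, 12]
Stage 2 (DIFF): s[0]=9, 0-9=-9, 2-0=2, 9-2=7, 9-9=0, 10-9=1, 12-10=2 -> [9, -9, 2, 7, 0, 1, 2]
Stage 3 (OFFSET -1): 9+-1=8, -9+-1=-10, 2+-1=1, 7+-1=6, 0+-1=-1, 1+-1=0, 2+-1=1 -> [8, -10, 1, 6, -1, 0, 1]
Stage 4 (SUM): sum[0..0]=8, sum[0..1]=-2, sum[0..2]=-1, sum[0..3]=5, sum[0..4]=4, sum[0..5]=4, sum[0..6]=5 -> [8, -2, -1, 5, 4, 4, 5]
Stage 5 (AMPLIFY -2): 8*-2=-16, -2*-2=4, -1*-2=2, 5*-2=-10, 4*-2=-8, 4*-2=-8, 5*-2=-10 -> [-16, 4, 2, -10, -8, -8, -10]
Stage 6 (CLIP -10 24): clip(-16,-10,24)=-10, clip(4,-10,24)=4, clip(2,-10,24)=2, clip(-10,-10,24)=-10, clip(-8,-10,24)=-8, clip(-8,-10,24)=-8, clip(-10,-10,24)=-10 -> [-10, 4, 2, -10, -8, -8, -10]
Output sum: -40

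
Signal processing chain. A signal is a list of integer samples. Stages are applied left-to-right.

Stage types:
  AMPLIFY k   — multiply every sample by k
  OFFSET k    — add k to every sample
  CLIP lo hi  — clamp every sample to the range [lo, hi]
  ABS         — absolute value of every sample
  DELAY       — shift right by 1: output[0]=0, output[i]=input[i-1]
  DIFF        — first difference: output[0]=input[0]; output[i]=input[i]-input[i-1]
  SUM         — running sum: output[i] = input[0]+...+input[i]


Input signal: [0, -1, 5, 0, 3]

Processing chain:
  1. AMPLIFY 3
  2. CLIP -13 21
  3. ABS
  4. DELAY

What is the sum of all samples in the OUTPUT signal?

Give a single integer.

Input: [0, -1, 5, 0, 3]
Stage 1 (AMPLIFY 3): 0*3=0, -1*3=-3, 5*3=15, 0*3=0, 3*3=9 -> [0, -3, 15, 0, 9]
Stage 2 (CLIP -13 21): clip(0,-13,21)=0, clip(-3,-13,21)=-3, clip(15,-13,21)=15, clip(0,-13,21)=0, clip(9,-13,21)=9 -> [0, -3, 15, 0, 9]
Stage 3 (ABS): |0|=0, |-3|=3, |15|=15, |0|=0, |9|=9 -> [0, 3, 15, 0, 9]
Stage 4 (DELAY): [0, 0, 3, 15, 0] = [0, 0, 3, 15, 0] -> [0, 0, 3, 15, 0]
Output sum: 18

Answer: 18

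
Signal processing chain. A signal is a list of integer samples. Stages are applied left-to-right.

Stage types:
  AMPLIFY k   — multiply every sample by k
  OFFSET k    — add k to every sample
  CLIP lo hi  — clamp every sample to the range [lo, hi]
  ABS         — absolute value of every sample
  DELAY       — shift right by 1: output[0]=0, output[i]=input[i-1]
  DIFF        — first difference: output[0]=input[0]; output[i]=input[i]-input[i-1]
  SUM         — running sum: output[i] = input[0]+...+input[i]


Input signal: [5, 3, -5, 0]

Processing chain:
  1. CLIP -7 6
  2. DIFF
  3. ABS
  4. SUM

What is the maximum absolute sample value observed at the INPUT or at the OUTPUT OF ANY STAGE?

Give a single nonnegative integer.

Input: [5, 3, -5, 0] (max |s|=5)
Stage 1 (CLIP -7 6): clip(5,-7,6)=5, clip(3,-7,6)=3, clip(-5,-7,6)=-5, clip(0,-7,6)=0 -> [5, 3, -5, 0] (max |s|=5)
Stage 2 (DIFF): s[0]=5, 3-5=-2, -5-3=-8, 0--5=5 -> [5, -2, -8, 5] (max |s|=8)
Stage 3 (ABS): |5|=5, |-2|=2, |-8|=8, |5|=5 -> [5, 2, 8, 5] (max |s|=8)
Stage 4 (SUM): sum[0..0]=5, sum[0..1]=7, sum[0..2]=15, sum[0..3]=20 -> [5, 7, 15, 20] (max |s|=20)
Overall max amplitude: 20

Answer: 20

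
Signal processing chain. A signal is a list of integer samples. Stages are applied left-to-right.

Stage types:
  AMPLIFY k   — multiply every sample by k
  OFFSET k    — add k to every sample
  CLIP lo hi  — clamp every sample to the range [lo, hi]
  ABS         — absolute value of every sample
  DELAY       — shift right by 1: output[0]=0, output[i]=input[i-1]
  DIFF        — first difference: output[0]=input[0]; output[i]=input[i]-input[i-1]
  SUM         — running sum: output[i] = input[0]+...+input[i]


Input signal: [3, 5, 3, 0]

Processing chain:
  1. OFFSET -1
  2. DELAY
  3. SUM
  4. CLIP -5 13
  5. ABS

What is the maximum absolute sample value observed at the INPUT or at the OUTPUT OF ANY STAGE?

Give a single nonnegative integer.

Input: [3, 5, 3, 0] (max |s|=5)
Stage 1 (OFFSET -1): 3+-1=2, 5+-1=4, 3+-1=2, 0+-1=-1 -> [2, 4, 2, -1] (max |s|=4)
Stage 2 (DELAY): [0, 2, 4, 2] = [0, 2, 4, 2] -> [0, 2, 4, 2] (max |s|=4)
Stage 3 (SUM): sum[0..0]=0, sum[0..1]=2, sum[0..2]=6, sum[0..3]=8 -> [0, 2, 6, 8] (max |s|=8)
Stage 4 (CLIP -5 13): clip(0,-5,13)=0, clip(2,-5,13)=2, clip(6,-5,13)=6, clip(8,-5,13)=8 -> [0, 2, 6, 8] (max |s|=8)
Stage 5 (ABS): |0|=0, |2|=2, |6|=6, |8|=8 -> [0, 2, 6, 8] (max |s|=8)
Overall max amplitude: 8

Answer: 8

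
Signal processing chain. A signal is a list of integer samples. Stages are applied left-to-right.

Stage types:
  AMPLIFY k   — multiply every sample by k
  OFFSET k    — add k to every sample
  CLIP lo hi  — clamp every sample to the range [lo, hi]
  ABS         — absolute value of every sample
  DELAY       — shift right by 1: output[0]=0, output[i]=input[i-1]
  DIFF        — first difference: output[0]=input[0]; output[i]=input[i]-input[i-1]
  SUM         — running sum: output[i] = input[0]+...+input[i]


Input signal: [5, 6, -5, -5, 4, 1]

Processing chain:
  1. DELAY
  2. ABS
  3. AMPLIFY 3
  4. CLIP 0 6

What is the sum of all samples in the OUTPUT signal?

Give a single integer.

Answer: 30

Derivation:
Input: [5, 6, -5, -5, 4, 1]
Stage 1 (DELAY): [0, 5, 6, -5, -5, 4] = [0, 5, 6, -5, -5, 4] -> [0, 5, 6, -5, -5, 4]
Stage 2 (ABS): |0|=0, |5|=5, |6|=6, |-5|=5, |-5|=5, |4|=4 -> [0, 5, 6, 5, 5, 4]
Stage 3 (AMPLIFY 3): 0*3=0, 5*3=15, 6*3=18, 5*3=15, 5*3=15, 4*3=12 -> [0, 15, 18, 15, 15, 12]
Stage 4 (CLIP 0 6): clip(0,0,6)=0, clip(15,0,6)=6, clip(18,0,6)=6, clip(15,0,6)=6, clip(15,0,6)=6, clip(12,0,6)=6 -> [0, 6, 6, 6, 6, 6]
Output sum: 30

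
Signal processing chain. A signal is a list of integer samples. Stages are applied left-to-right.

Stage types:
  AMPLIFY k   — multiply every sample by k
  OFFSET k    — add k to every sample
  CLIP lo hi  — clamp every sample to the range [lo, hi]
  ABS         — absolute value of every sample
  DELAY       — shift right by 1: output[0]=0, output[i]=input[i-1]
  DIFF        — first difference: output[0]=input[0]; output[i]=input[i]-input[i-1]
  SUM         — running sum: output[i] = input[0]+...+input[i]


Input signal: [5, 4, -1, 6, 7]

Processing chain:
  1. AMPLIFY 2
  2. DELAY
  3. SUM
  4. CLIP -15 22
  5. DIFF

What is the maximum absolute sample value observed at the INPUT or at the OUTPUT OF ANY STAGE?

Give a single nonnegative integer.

Answer: 28

Derivation:
Input: [5, 4, -1, 6, 7] (max |s|=7)
Stage 1 (AMPLIFY 2): 5*2=10, 4*2=8, -1*2=-2, 6*2=12, 7*2=14 -> [10, 8, -2, 12, 14] (max |s|=14)
Stage 2 (DELAY): [0, 10, 8, -2, 12] = [0, 10, 8, -2, 12] -> [0, 10, 8, -2, 12] (max |s|=12)
Stage 3 (SUM): sum[0..0]=0, sum[0..1]=10, sum[0..2]=18, sum[0..3]=16, sum[0..4]=28 -> [0, 10, 18, 16, 28] (max |s|=28)
Stage 4 (CLIP -15 22): clip(0,-15,22)=0, clip(10,-15,22)=10, clip(18,-15,22)=18, clip(16,-15,22)=16, clip(28,-15,22)=22 -> [0, 10, 18, 16, 22] (max |s|=22)
Stage 5 (DIFF): s[0]=0, 10-0=10, 18-10=8, 16-18=-2, 22-16=6 -> [0, 10, 8, -2, 6] (max |s|=10)
Overall max amplitude: 28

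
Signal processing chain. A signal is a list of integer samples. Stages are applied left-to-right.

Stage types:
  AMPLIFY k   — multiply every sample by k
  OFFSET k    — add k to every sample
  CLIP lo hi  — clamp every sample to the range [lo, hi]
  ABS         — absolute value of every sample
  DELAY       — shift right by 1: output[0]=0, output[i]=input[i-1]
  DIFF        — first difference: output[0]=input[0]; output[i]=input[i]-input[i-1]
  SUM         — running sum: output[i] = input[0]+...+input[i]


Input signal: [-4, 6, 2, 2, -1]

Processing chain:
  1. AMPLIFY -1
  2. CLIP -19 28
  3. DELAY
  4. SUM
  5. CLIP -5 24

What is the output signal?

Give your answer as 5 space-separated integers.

Input: [-4, 6, 2, 2, -1]
Stage 1 (AMPLIFY -1): -4*-1=4, 6*-1=-6, 2*-1=-2, 2*-1=-2, -1*-1=1 -> [4, -6, -2, -2, 1]
Stage 2 (CLIP -19 28): clip(4,-19,28)=4, clip(-6,-19,28)=-6, clip(-2,-19,28)=-2, clip(-2,-19,28)=-2, clip(1,-19,28)=1 -> [4, -6, -2, -2, 1]
Stage 3 (DELAY): [0, 4, -6, -2, -2] = [0, 4, -6, -2, -2] -> [0, 4, -6, -2, -2]
Stage 4 (SUM): sum[0..0]=0, sum[0..1]=4, sum[0..2]=-2, sum[0..3]=-4, sum[0..4]=-6 -> [0, 4, -2, -4, -6]
Stage 5 (CLIP -5 24): clip(0,-5,24)=0, clip(4,-5,24)=4, clip(-2,-5,24)=-2, clip(-4,-5,24)=-4, clip(-6,-5,24)=-5 -> [0, 4, -2, -4, -5]

Answer: 0 4 -2 -4 -5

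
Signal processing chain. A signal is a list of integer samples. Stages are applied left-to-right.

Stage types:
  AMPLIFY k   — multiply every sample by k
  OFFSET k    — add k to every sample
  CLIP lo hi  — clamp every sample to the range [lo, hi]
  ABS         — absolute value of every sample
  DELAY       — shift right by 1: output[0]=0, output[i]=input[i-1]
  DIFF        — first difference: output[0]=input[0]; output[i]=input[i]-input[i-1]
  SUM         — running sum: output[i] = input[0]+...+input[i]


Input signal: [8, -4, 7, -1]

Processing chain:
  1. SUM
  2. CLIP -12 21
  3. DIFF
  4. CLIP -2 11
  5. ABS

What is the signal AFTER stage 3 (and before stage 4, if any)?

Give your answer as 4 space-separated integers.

Answer: 8 -4 7 -1

Derivation:
Input: [8, -4, 7, -1]
Stage 1 (SUM): sum[0..0]=8, sum[0..1]=4, sum[0..2]=11, sum[0..3]=10 -> [8, 4, 11, 10]
Stage 2 (CLIP -12 21): clip(8,-12,21)=8, clip(4,-12,21)=4, clip(11,-12,21)=11, clip(10,-12,21)=10 -> [8, 4, 11, 10]
Stage 3 (DIFF): s[0]=8, 4-8=-4, 11-4=7, 10-11=-1 -> [8, -4, 7, -1]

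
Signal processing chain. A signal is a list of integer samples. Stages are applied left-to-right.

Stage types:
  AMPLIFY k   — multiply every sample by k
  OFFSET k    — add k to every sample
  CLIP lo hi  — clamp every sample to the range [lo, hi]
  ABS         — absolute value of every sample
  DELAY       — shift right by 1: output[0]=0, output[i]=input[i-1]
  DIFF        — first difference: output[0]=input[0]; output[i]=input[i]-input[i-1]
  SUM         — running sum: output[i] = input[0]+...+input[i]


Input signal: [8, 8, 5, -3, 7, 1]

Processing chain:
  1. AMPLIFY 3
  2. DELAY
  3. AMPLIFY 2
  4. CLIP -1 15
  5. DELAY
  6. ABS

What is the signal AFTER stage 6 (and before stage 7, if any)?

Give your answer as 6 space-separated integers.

Answer: 0 0 15 15 15 1

Derivation:
Input: [8, 8, 5, -3, 7, 1]
Stage 1 (AMPLIFY 3): 8*3=24, 8*3=24, 5*3=15, -3*3=-9, 7*3=21, 1*3=3 -> [24, 24, 15, -9, 21, 3]
Stage 2 (DELAY): [0, 24, 24, 15, -9, 21] = [0, 24, 24, 15, -9, 21] -> [0, 24, 24, 15, -9, 21]
Stage 3 (AMPLIFY 2): 0*2=0, 24*2=48, 24*2=48, 15*2=30, -9*2=-18, 21*2=42 -> [0, 48, 48, 30, -18, 42]
Stage 4 (CLIP -1 15): clip(0,-1,15)=0, clip(48,-1,15)=15, clip(48,-1,15)=15, clip(30,-1,15)=15, clip(-18,-1,15)=-1, clip(42,-1,15)=15 -> [0, 15, 15, 15, -1, 15]
Stage 5 (DELAY): [0, 0, 15, 15, 15, -1] = [0, 0, 15, 15, 15, -1] -> [0, 0, 15, 15, 15, -1]
Stage 6 (ABS): |0|=0, |0|=0, |15|=15, |15|=15, |15|=15, |-1|=1 -> [0, 0, 15, 15, 15, 1]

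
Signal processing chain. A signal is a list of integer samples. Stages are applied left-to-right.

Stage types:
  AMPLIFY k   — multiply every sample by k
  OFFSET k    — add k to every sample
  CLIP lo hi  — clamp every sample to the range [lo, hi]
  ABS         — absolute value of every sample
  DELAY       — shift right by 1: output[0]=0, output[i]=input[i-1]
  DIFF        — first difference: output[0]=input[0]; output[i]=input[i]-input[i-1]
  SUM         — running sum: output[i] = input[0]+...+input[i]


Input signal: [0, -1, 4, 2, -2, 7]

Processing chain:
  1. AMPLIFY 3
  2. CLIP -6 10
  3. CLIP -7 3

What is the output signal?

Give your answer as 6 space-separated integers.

Answer: 0 -3 3 3 -6 3

Derivation:
Input: [0, -1, 4, 2, -2, 7]
Stage 1 (AMPLIFY 3): 0*3=0, -1*3=-3, 4*3=12, 2*3=6, -2*3=-6, 7*3=21 -> [0, -3, 12, 6, -6, 21]
Stage 2 (CLIP -6 10): clip(0,-6,10)=0, clip(-3,-6,10)=-3, clip(12,-6,10)=10, clip(6,-6,10)=6, clip(-6,-6,10)=-6, clip(21,-6,10)=10 -> [0, -3, 10, 6, -6, 10]
Stage 3 (CLIP -7 3): clip(0,-7,3)=0, clip(-3,-7,3)=-3, clip(10,-7,3)=3, clip(6,-7,3)=3, clip(-6,-7,3)=-6, clip(10,-7,3)=3 -> [0, -3, 3, 3, -6, 3]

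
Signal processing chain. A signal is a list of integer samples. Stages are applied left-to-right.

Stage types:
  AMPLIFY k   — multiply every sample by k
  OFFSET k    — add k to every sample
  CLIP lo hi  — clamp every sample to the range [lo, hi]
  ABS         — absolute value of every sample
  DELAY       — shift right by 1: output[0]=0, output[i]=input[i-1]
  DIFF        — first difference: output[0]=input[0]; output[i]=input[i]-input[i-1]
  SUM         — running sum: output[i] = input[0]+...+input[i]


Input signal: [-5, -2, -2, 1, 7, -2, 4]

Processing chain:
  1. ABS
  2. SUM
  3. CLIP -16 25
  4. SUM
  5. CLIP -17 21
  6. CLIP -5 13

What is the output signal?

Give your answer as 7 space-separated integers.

Input: [-5, -2, -2, 1, 7, -2, 4]
Stage 1 (ABS): |-5|=5, |-2|=2, |-2|=2, |1|=1, |7|=7, |-2|=2, |4|=4 -> [5, 2, 2, 1, 7, 2, 4]
Stage 2 (SUM): sum[0..0]=5, sum[0..1]=7, sum[0..2]=9, sum[0..3]=10, sum[0..4]=17, sum[0..5]=19, sum[0..6]=23 -> [5, 7, 9, 10, 17, 19, 23]
Stage 3 (CLIP -16 25): clip(5,-16,25)=5, clip(7,-16,25)=7, clip(9,-16,25)=9, clip(10,-16,25)=10, clip(17,-16,25)=17, clip(19,-16,25)=19, clip(23,-16,25)=23 -> [5, 7, 9, 10, 17, 19, 23]
Stage 4 (SUM): sum[0..0]=5, sum[0..1]=12, sum[0..2]=21, sum[0..3]=31, sum[0..4]=48, sum[0..5]=67, sum[0..6]=90 -> [5, 12, 21, 31, 48, 67, 90]
Stage 5 (CLIP -17 21): clip(5,-17,21)=5, clip(12,-17,21)=12, clip(21,-17,21)=21, clip(31,-17,21)=21, clip(48,-17,21)=21, clip(67,-17,21)=21, clip(90,-17,21)=21 -> [5, 12, 21, 21, 21, 21, 21]
Stage 6 (CLIP -5 13): clip(5,-5,13)=5, clip(12,-5,13)=12, clip(21,-5,13)=13, clip(21,-5,13)=13, clip(21,-5,13)=13, clip(21,-5,13)=13, clip(21,-5,13)=13 -> [5, 12, 13, 13, 13, 13, 13]

Answer: 5 12 13 13 13 13 13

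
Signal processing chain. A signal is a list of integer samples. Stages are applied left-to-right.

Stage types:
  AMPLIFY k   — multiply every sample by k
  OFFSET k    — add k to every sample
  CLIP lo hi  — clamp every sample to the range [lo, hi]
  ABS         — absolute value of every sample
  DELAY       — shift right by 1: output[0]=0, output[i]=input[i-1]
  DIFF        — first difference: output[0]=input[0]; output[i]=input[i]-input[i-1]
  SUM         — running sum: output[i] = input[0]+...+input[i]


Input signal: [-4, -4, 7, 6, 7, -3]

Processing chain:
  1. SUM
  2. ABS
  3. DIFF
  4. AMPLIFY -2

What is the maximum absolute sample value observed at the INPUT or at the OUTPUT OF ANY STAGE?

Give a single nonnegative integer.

Input: [-4, -4, 7, 6, 7, -3] (max |s|=7)
Stage 1 (SUM): sum[0..0]=-4, sum[0..1]=-8, sum[0..2]=-1, sum[0..3]=5, sum[0..4]=12, sum[0..5]=9 -> [-4, -8, -1, 5, 12, 9] (max |s|=12)
Stage 2 (ABS): |-4|=4, |-8|=8, |-1|=1, |5|=5, |12|=12, |9|=9 -> [4, 8, 1, 5, 12, 9] (max |s|=12)
Stage 3 (DIFF): s[0]=4, 8-4=4, 1-8=-7, 5-1=4, 12-5=7, 9-12=-3 -> [4, 4, -7, 4, 7, -3] (max |s|=7)
Stage 4 (AMPLIFY -2): 4*-2=-8, 4*-2=-8, -7*-2=14, 4*-2=-8, 7*-2=-14, -3*-2=6 -> [-8, -8, 14, -8, -14, 6] (max |s|=14)
Overall max amplitude: 14

Answer: 14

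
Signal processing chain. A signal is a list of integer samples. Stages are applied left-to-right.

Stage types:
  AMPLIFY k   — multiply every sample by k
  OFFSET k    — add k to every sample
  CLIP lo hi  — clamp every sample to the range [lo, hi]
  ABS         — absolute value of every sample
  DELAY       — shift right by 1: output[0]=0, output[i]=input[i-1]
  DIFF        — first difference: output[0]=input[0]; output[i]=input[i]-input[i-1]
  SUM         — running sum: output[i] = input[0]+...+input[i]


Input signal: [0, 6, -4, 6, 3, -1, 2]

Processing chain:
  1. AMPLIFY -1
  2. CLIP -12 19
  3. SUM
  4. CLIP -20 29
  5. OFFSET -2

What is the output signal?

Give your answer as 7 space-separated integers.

Answer: -2 -8 -4 -10 -13 -12 -14

Derivation:
Input: [0, 6, -4, 6, 3, -1, 2]
Stage 1 (AMPLIFY -1): 0*-1=0, 6*-1=-6, -4*-1=4, 6*-1=-6, 3*-1=-3, -1*-1=1, 2*-1=-2 -> [0, -6, 4, -6, -3, 1, -2]
Stage 2 (CLIP -12 19): clip(0,-12,19)=0, clip(-6,-12,19)=-6, clip(4,-12,19)=4, clip(-6,-12,19)=-6, clip(-3,-12,19)=-3, clip(1,-12,19)=1, clip(-2,-12,19)=-2 -> [0, -6, 4, -6, -3, 1, -2]
Stage 3 (SUM): sum[0..0]=0, sum[0..1]=-6, sum[0..2]=-2, sum[0..3]=-8, sum[0..4]=-11, sum[0..5]=-10, sum[0..6]=-12 -> [0, -6, -2, -8, -11, -10, -12]
Stage 4 (CLIP -20 29): clip(0,-20,29)=0, clip(-6,-20,29)=-6, clip(-2,-20,29)=-2, clip(-8,-20,29)=-8, clip(-11,-20,29)=-11, clip(-10,-20,29)=-10, clip(-12,-20,29)=-12 -> [0, -6, -2, -8, -11, -10, -12]
Stage 5 (OFFSET -2): 0+-2=-2, -6+-2=-8, -2+-2=-4, -8+-2=-10, -11+-2=-13, -10+-2=-12, -12+-2=-14 -> [-2, -8, -4, -10, -13, -12, -14]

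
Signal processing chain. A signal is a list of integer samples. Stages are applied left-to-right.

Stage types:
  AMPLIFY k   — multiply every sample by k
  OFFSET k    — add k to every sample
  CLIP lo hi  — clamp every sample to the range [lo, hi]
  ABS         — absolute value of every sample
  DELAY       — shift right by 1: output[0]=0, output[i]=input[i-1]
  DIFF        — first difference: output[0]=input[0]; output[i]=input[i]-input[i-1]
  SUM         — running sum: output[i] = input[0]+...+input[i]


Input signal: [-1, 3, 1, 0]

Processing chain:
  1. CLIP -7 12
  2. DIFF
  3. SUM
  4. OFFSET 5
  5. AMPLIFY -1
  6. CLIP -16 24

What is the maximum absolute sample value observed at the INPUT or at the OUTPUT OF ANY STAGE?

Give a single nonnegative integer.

Answer: 8

Derivation:
Input: [-1, 3, 1, 0] (max |s|=3)
Stage 1 (CLIP -7 12): clip(-1,-7,12)=-1, clip(3,-7,12)=3, clip(1,-7,12)=1, clip(0,-7,12)=0 -> [-1, 3, 1, 0] (max |s|=3)
Stage 2 (DIFF): s[0]=-1, 3--1=4, 1-3=-2, 0-1=-1 -> [-1, 4, -2, -1] (max |s|=4)
Stage 3 (SUM): sum[0..0]=-1, sum[0..1]=3, sum[0..2]=1, sum[0..3]=0 -> [-1, 3, 1, 0] (max |s|=3)
Stage 4 (OFFSET 5): -1+5=4, 3+5=8, 1+5=6, 0+5=5 -> [4, 8, 6, 5] (max |s|=8)
Stage 5 (AMPLIFY -1): 4*-1=-4, 8*-1=-8, 6*-1=-6, 5*-1=-5 -> [-4, -8, -6, -5] (max |s|=8)
Stage 6 (CLIP -16 24): clip(-4,-16,24)=-4, clip(-8,-16,24)=-8, clip(-6,-16,24)=-6, clip(-5,-16,24)=-5 -> [-4, -8, -6, -5] (max |s|=8)
Overall max amplitude: 8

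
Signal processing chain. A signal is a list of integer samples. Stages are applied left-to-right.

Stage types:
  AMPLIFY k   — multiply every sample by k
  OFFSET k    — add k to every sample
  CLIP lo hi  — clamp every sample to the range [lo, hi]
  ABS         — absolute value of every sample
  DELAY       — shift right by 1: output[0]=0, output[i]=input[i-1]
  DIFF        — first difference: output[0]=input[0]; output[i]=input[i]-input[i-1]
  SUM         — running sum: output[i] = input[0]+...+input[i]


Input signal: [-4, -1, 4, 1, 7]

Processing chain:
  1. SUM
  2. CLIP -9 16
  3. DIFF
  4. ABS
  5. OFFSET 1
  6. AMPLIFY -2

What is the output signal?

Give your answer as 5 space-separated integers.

Input: [-4, -1, 4, 1, 7]
Stage 1 (SUM): sum[0..0]=-4, sum[0..1]=-5, sum[0..2]=-1, sum[0..3]=0, sum[0..4]=7 -> [-4, -5, -1, 0, 7]
Stage 2 (CLIP -9 16): clip(-4,-9,16)=-4, clip(-5,-9,16)=-5, clip(-1,-9,16)=-1, clip(0,-9,16)=0, clip(7,-9,16)=7 -> [-4, -5, -1, 0, 7]
Stage 3 (DIFF): s[0]=-4, -5--4=-1, -1--5=4, 0--1=1, 7-0=7 -> [-4, -1, 4, 1, 7]
Stage 4 (ABS): |-4|=4, |-1|=1, |4|=4, |1|=1, |7|=7 -> [4, 1, 4, 1, 7]
Stage 5 (OFFSET 1): 4+1=5, 1+1=2, 4+1=5, 1+1=2, 7+1=8 -> [5, 2, 5, 2, 8]
Stage 6 (AMPLIFY -2): 5*-2=-10, 2*-2=-4, 5*-2=-10, 2*-2=-4, 8*-2=-16 -> [-10, -4, -10, -4, -16]

Answer: -10 -4 -10 -4 -16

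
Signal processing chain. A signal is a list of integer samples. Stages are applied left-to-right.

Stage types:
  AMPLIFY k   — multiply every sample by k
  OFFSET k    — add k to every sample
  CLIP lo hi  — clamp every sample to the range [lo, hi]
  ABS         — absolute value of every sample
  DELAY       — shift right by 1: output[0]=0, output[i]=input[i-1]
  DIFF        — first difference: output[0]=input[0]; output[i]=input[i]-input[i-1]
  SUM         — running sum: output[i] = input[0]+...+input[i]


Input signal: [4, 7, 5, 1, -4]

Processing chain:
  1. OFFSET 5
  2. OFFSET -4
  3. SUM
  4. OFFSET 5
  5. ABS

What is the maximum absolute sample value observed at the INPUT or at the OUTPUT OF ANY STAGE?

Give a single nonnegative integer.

Input: [4, 7, 5, 1, -4] (max |s|=7)
Stage 1 (OFFSET 5): 4+5=9, 7+5=12, 5+5=10, 1+5=6, -4+5=1 -> [9, 12, 10, 6, 1] (max |s|=12)
Stage 2 (OFFSET -4): 9+-4=5, 12+-4=8, 10+-4=6, 6+-4=2, 1+-4=-3 -> [5, 8, 6, 2, -3] (max |s|=8)
Stage 3 (SUM): sum[0..0]=5, sum[0..1]=13, sum[0..2]=19, sum[0..3]=21, sum[0..4]=18 -> [5, 13, 19, 21, 18] (max |s|=21)
Stage 4 (OFFSET 5): 5+5=10, 13+5=18, 19+5=24, 21+5=26, 18+5=23 -> [10, 18, 24, 26, 23] (max |s|=26)
Stage 5 (ABS): |10|=10, |18|=18, |24|=24, |26|=26, |23|=23 -> [10, 18, 24, 26, 23] (max |s|=26)
Overall max amplitude: 26

Answer: 26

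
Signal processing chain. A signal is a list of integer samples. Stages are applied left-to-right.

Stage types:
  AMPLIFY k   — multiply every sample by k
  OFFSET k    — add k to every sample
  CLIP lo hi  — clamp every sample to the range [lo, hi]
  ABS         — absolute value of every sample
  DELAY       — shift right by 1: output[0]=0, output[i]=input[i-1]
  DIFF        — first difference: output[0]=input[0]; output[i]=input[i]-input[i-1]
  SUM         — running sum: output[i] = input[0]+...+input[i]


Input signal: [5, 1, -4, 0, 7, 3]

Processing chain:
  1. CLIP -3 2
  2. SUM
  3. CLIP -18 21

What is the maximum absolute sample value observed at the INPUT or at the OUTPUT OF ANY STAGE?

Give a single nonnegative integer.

Input: [5, 1, -4, 0, 7, 3] (max |s|=7)
Stage 1 (CLIP -3 2): clip(5,-3,2)=2, clip(1,-3,2)=1, clip(-4,-3,2)=-3, clip(0,-3,2)=0, clip(7,-3,2)=2, clip(3,-3,2)=2 -> [2, 1, -3, 0, 2, 2] (max |s|=3)
Stage 2 (SUM): sum[0..0]=2, sum[0..1]=3, sum[0..2]=0, sum[0..3]=0, sum[0..4]=2, sum[0..5]=4 -> [2, 3, 0, 0, 2, 4] (max |s|=4)
Stage 3 (CLIP -18 21): clip(2,-18,21)=2, clip(3,-18,21)=3, clip(0,-18,21)=0, clip(0,-18,21)=0, clip(2,-18,21)=2, clip(4,-18,21)=4 -> [2, 3, 0, 0, 2, 4] (max |s|=4)
Overall max amplitude: 7

Answer: 7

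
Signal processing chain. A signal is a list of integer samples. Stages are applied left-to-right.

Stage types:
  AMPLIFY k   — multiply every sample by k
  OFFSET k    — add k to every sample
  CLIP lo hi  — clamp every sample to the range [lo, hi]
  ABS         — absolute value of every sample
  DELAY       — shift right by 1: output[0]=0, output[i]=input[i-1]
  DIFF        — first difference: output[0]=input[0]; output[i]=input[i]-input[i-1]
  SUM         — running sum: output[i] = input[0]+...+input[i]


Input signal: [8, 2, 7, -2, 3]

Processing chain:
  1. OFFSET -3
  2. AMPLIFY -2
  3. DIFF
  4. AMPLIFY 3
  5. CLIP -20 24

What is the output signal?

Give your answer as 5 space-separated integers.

Input: [8, 2, 7, -2, 3]
Stage 1 (OFFSET -3): 8+-3=5, 2+-3=-1, 7+-3=4, -2+-3=-5, 3+-3=0 -> [5, -1, 4, -5, 0]
Stage 2 (AMPLIFY -2): 5*-2=-10, -1*-2=2, 4*-2=-8, -5*-2=10, 0*-2=0 -> [-10, 2, -8, 10, 0]
Stage 3 (DIFF): s[0]=-10, 2--10=12, -8-2=-10, 10--8=18, 0-10=-10 -> [-10, 12, -10, 18, -10]
Stage 4 (AMPLIFY 3): -10*3=-30, 12*3=36, -10*3=-30, 18*3=54, -10*3=-30 -> [-30, 36, -30, 54, -30]
Stage 5 (CLIP -20 24): clip(-30,-20,24)=-20, clip(36,-20,24)=24, clip(-30,-20,24)=-20, clip(54,-20,24)=24, clip(-30,-20,24)=-20 -> [-20, 24, -20, 24, -20]

Answer: -20 24 -20 24 -20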